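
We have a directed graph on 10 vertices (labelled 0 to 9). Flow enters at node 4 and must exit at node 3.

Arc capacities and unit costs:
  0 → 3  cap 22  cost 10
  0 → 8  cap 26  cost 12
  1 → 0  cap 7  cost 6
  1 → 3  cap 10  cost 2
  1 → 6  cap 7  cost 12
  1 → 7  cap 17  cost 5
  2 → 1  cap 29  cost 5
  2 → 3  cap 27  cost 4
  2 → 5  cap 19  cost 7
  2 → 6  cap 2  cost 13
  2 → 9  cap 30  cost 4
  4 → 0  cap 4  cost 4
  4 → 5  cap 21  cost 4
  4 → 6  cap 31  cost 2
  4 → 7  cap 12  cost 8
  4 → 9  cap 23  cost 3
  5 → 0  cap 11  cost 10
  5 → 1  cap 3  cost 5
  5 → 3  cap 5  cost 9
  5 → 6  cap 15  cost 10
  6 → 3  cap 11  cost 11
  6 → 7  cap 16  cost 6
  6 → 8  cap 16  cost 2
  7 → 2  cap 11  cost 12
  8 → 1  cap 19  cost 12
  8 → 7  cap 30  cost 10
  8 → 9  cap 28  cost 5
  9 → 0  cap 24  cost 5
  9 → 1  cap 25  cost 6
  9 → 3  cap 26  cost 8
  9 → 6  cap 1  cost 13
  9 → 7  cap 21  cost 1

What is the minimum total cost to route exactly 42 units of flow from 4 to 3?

shortest-cost path #1: 4→9→3 push 23 @ unit cost 11 (adds 253)
shortest-cost path #2: 4→5→1→3 push 3 @ unit cost 11 (adds 33)
shortest-cost path #3: 4→5→3 push 5 @ unit cost 13 (adds 65)
shortest-cost path #4: 4→6→3 push 11 @ unit cost 13 (adds 143)
total cost = 494

Minimum cost for 42 units: 494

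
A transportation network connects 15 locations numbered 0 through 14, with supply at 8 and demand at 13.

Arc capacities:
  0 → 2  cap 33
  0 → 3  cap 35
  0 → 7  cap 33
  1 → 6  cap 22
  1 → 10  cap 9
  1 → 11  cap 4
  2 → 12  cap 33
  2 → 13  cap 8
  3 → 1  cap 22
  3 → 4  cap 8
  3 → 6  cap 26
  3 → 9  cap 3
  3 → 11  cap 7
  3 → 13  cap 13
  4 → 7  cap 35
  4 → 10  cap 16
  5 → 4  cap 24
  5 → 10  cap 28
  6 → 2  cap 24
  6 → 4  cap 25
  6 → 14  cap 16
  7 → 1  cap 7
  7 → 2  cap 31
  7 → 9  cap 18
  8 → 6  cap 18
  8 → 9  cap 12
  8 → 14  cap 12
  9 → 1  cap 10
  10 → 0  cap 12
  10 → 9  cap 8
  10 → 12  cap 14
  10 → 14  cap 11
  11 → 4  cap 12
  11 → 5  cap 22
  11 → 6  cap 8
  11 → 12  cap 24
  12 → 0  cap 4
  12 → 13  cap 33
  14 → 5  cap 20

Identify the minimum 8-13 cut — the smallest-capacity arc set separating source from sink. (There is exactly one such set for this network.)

Min-cut arcs: {(8,6), (8,14), (9,1)} (total capacity 40)

augment #1: 8→6→2→13 push 8
augment #2: 8→6→2→12→13 push 10
augment #3: 8→9→1→10→12→13 push 9
augment #4: 8→9→1→11→12→13 push 1
augment #5: 8→14→5→10→12→13 push 5
augment #6: 8→14→5→10→0→3→13 push 7
max flow = 40; residual-reachable set from 8 gives S-side
cut edges (S→T): {(8,6), (8,14), (9,1)} total cap 40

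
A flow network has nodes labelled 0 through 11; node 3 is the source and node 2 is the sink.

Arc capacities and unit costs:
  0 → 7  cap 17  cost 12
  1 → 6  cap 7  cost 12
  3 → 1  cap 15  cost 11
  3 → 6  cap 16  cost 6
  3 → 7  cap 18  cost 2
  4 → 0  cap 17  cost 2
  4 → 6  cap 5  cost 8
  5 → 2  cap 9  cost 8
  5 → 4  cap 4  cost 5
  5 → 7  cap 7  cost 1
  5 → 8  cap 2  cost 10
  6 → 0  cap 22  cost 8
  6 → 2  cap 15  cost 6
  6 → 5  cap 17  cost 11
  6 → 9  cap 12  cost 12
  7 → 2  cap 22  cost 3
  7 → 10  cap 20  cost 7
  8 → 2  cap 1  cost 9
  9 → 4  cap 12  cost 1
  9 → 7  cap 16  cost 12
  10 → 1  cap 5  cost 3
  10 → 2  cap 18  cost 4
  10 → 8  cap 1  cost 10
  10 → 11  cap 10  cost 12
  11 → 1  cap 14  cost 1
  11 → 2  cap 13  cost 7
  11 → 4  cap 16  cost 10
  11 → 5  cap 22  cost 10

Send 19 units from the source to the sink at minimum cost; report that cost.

Minimum cost for 19 units: 102

shortest-cost path #1: 3→7→2 push 18 @ unit cost 5 (adds 90)
shortest-cost path #2: 3→6→2 push 1 @ unit cost 12 (adds 12)
total cost = 102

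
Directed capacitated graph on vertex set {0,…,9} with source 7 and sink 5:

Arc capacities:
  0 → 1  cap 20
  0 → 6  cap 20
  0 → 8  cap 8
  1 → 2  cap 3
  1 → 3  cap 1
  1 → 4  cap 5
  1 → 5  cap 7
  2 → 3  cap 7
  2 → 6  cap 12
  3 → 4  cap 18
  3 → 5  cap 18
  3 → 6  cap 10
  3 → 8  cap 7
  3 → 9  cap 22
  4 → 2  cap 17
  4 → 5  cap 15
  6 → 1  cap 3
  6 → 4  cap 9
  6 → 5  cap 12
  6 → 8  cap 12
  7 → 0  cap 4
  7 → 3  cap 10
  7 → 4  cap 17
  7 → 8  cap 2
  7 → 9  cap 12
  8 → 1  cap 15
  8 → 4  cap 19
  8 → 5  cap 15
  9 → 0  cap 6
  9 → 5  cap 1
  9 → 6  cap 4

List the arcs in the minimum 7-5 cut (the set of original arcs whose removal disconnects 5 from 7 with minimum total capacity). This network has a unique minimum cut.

augment #1: 7→3→5 push 10
augment #2: 7→4→5 push 15
augment #3: 7→8→5 push 2
augment #4: 7→9→5 push 1
augment #5: 7→0→1→5 push 4
augment #6: 7→9→6→5 push 4
augment #7: 7→4→2→3→5 push 2
augment #8: 7→9→0→1→5 push 3
augment #9: 7→9→0→6→5 push 3
max flow = 44; residual-reachable set from 7 gives S-side
cut edges (S→T): {(7,0), (7,3), (7,4), (7,8), (9,0), (9,5), (9,6)} total cap 44

Min-cut arcs: {(7,0), (7,3), (7,4), (7,8), (9,0), (9,5), (9,6)} (total capacity 44)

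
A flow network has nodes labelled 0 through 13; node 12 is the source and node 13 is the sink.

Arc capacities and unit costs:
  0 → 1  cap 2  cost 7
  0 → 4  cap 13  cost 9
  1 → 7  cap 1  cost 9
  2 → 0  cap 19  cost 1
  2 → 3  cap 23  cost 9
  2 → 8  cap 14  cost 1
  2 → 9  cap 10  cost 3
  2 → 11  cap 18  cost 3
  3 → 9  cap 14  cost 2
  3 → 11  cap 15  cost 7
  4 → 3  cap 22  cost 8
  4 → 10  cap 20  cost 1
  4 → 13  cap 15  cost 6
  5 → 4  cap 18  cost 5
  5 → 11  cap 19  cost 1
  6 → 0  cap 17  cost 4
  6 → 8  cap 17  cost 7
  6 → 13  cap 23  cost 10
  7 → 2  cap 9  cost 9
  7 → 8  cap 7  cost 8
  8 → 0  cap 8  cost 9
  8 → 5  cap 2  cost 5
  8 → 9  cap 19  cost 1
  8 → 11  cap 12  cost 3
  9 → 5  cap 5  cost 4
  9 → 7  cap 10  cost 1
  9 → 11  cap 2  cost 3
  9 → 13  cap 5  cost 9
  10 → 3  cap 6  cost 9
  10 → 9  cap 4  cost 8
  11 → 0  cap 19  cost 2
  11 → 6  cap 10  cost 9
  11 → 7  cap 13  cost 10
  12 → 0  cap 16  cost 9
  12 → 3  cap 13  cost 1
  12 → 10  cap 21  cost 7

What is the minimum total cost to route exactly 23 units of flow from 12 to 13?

Minimum cost for 23 units: 467

shortest-cost path #1: 12→3→9→13 push 5 @ unit cost 12 (adds 60)
shortest-cost path #2: 12→3→9→5→4→13 push 5 @ unit cost 18 (adds 90)
shortest-cost path #3: 12→3→9→11→0→4→13 push 2 @ unit cost 23 (adds 46)
shortest-cost path #4: 12→0→4→13 push 8 @ unit cost 24 (adds 192)
shortest-cost path #5: 12→0→11→6→13 push 2 @ unit cost 26 (adds 52)
shortest-cost path #6: 12→3→11→6→13 push 1 @ unit cost 27 (adds 27)
total cost = 467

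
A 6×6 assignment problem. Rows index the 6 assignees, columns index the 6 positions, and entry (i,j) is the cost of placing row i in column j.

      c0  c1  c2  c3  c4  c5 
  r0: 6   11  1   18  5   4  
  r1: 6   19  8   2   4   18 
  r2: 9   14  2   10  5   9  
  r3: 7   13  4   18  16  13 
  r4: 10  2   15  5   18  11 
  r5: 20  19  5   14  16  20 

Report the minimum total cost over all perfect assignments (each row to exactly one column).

optimal assignment: row0→col5 (cost 4), row1→col3 (cost 2), row2→col4 (cost 5), row3→col0 (cost 7), row4→col1 (cost 2), row5→col2 (cost 5)
total = 4 + 2 + 5 + 7 + 2 + 5 = 25

Minimum assignment cost: 25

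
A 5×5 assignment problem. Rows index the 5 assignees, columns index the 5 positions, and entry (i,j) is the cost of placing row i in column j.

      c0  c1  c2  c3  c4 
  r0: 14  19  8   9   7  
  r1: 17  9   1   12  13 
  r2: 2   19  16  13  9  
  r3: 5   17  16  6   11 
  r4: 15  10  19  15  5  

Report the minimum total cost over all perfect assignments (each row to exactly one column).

Minimum assignment cost: 26

optimal assignment: row0→col4 (cost 7), row1→col2 (cost 1), row2→col0 (cost 2), row3→col3 (cost 6), row4→col1 (cost 10)
total = 7 + 1 + 2 + 6 + 10 = 26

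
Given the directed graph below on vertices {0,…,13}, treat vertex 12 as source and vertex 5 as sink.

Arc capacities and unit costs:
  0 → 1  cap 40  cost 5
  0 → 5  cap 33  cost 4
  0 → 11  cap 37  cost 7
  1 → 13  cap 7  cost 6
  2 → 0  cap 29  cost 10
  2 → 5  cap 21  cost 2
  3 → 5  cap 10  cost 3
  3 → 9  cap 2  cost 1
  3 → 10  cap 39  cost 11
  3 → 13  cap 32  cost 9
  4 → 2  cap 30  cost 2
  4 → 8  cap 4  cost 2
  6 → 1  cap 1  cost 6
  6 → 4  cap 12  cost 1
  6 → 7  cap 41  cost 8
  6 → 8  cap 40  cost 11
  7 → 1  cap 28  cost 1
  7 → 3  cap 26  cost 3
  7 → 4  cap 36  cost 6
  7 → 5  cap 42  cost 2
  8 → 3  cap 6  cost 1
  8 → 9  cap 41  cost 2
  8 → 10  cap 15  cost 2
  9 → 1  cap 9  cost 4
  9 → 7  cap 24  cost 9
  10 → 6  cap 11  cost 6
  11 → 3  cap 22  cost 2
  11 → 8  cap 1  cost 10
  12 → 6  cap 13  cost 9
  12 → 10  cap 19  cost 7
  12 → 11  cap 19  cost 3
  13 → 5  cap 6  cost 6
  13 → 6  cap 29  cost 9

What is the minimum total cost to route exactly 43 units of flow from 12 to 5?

Minimum cost for 43 units: 700

shortest-cost path #1: 12→11→3→5 push 10 @ unit cost 8 (adds 80)
shortest-cost path #2: 12→6→4→2→5 push 12 @ unit cost 14 (adds 168)
shortest-cost path #3: 12→11→3→9→7→5 push 2 @ unit cost 17 (adds 34)
shortest-cost path #4: 12→6→7→5 push 1 @ unit cost 19 (adds 19)
shortest-cost path #5: 12→11→3→13→5 push 6 @ unit cost 20 (adds 120)
shortest-cost path #6: 12→10→6→7→5 push 11 @ unit cost 23 (adds 253)
shortest-cost path #7: 12→11→8→9→7→5 push 1 @ unit cost 26 (adds 26)
total cost = 700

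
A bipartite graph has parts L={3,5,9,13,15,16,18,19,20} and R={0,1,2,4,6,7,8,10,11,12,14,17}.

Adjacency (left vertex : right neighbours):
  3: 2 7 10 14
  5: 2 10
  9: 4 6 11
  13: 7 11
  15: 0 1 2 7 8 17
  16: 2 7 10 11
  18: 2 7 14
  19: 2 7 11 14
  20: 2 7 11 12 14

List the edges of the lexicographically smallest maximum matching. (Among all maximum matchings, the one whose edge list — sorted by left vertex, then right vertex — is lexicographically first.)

|M| = 8 (so the lex-smallest maximum matching has 8 edges)
process left vertices in ascending order; for each, take the smallest-labelled available neighbour that still permits 8 edges overall, or leave it unmatched if none does
lex-smallest matching: {3-2, 5-10, 9-4, 13-7, 15-0, 16-11, 18-14, 20-12}

Lex-smallest maximum matching: {(3,2), (5,10), (9,4), (13,7), (15,0), (16,11), (18,14), (20,12)}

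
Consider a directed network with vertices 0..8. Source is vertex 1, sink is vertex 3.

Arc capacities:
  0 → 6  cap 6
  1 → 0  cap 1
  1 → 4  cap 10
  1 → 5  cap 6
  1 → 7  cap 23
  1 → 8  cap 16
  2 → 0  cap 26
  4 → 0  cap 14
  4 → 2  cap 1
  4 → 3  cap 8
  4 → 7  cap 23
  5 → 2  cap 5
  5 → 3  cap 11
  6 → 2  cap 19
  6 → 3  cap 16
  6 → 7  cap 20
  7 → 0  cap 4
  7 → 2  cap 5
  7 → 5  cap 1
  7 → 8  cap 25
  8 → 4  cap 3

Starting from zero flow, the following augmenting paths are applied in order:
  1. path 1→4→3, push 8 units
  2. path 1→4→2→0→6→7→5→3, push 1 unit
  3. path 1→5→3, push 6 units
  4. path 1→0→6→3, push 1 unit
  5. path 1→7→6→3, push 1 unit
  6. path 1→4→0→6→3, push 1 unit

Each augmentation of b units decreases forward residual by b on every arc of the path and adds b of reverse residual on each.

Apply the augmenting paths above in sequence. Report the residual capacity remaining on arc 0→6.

after path 1 (1→4→3, push 8): res(0,6)=6
after path 2 (1→4→2→0→6→7→5→3, push 1): res(0,6)=5
after path 3 (1→5→3, push 6): res(0,6)=5
after path 4 (1→0→6→3, push 1): res(0,6)=4
after path 5 (1→7→6→3, push 1): res(0,6)=4
after path 6 (1→4→0→6→3, push 1): res(0,6)=3

Residual capacity of (0,6): 3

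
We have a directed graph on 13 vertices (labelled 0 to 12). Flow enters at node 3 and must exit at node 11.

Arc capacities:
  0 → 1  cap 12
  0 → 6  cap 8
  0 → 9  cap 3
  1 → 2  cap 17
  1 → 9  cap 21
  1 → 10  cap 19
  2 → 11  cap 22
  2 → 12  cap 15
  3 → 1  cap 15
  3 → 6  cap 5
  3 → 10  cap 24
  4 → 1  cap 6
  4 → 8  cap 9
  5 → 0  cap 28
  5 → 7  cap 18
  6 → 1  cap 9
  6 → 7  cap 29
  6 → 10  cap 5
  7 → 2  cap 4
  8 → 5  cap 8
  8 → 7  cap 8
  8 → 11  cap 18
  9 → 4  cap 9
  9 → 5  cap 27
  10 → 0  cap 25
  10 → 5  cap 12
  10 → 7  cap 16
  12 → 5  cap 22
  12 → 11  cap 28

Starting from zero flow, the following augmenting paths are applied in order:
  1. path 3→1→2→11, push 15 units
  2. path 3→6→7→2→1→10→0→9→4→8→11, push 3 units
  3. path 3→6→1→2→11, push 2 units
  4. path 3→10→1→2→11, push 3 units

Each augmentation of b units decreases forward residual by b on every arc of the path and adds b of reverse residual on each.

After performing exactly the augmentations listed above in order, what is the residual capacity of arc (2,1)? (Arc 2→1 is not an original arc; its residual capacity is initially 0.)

Residual capacity of (2,1): 17

after path 1 (3→1→2→11, push 15): res(2,1)=15
after path 2 (3→6→7→2→1→10→0→9→4→8→11, push 3): res(2,1)=12
after path 3 (3→6→1→2→11, push 2): res(2,1)=14
after path 4 (3→10→1→2→11, push 3): res(2,1)=17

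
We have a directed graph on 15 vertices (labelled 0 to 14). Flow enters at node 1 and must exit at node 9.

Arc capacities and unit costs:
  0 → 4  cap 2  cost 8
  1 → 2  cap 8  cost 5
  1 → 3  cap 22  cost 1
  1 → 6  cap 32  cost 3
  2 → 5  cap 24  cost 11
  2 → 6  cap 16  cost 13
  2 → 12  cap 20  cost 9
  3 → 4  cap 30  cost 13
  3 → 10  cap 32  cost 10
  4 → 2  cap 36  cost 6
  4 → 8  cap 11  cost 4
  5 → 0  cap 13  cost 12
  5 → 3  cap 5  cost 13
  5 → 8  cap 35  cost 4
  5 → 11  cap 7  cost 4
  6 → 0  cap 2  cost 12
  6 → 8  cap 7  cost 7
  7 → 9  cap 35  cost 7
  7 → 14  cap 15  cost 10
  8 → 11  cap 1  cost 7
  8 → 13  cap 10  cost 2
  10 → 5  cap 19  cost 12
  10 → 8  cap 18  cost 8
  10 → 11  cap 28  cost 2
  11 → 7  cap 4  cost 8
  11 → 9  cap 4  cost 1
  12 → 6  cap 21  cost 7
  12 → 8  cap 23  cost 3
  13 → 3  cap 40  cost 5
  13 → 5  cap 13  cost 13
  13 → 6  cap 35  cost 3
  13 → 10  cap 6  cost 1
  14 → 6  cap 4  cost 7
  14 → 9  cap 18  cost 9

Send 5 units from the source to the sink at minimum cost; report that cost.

shortest-cost path #1: 1→3→10→11→9 push 4 @ unit cost 14 (adds 56)
shortest-cost path #2: 1→3→10→11→7→9 push 1 @ unit cost 28 (adds 28)
total cost = 84

Minimum cost for 5 units: 84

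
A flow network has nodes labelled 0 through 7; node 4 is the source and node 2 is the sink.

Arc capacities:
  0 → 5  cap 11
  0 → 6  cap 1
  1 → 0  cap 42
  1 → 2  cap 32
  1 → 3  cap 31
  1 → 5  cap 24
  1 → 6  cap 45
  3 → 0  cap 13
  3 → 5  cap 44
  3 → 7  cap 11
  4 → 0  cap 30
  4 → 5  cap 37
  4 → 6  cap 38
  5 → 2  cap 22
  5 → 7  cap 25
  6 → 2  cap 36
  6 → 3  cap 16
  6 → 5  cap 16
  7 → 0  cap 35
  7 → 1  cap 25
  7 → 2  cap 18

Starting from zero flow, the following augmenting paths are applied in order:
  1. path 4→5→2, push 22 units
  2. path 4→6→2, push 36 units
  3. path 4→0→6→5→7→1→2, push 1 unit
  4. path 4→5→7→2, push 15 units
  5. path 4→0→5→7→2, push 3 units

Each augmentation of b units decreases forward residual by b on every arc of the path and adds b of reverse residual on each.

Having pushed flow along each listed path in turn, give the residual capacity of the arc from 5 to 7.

after path 1 (4→5→2, push 22): res(5,7)=25
after path 2 (4→6→2, push 36): res(5,7)=25
after path 3 (4→0→6→5→7→1→2, push 1): res(5,7)=24
after path 4 (4→5→7→2, push 15): res(5,7)=9
after path 5 (4→0→5→7→2, push 3): res(5,7)=6

Residual capacity of (5,7): 6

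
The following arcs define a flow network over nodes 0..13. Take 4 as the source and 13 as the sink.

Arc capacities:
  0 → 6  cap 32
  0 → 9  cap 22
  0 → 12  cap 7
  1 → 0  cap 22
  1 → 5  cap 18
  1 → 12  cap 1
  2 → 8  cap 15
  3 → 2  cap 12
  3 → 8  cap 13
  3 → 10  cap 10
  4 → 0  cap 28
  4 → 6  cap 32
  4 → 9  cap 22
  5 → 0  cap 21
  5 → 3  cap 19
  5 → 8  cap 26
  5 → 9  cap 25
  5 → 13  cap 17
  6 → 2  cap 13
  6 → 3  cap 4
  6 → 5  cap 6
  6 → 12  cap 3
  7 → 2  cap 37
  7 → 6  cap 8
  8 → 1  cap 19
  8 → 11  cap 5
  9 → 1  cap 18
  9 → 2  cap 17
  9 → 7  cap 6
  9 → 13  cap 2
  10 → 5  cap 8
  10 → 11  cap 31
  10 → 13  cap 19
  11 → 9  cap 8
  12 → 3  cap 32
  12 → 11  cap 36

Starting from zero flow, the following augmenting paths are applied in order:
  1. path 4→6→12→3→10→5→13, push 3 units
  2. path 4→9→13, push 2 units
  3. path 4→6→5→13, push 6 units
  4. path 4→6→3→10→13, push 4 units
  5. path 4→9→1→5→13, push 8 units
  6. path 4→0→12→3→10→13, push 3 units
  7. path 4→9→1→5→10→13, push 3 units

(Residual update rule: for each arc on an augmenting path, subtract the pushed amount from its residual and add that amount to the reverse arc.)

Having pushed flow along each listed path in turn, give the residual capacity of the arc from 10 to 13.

Residual capacity of (10,13): 9

after path 1 (4→6→12→3→10→5→13, push 3): res(10,13)=19
after path 2 (4→9→13, push 2): res(10,13)=19
after path 3 (4→6→5→13, push 6): res(10,13)=19
after path 4 (4→6→3→10→13, push 4): res(10,13)=15
after path 5 (4→9→1→5→13, push 8): res(10,13)=15
after path 6 (4→0→12→3→10→13, push 3): res(10,13)=12
after path 7 (4→9→1→5→10→13, push 3): res(10,13)=9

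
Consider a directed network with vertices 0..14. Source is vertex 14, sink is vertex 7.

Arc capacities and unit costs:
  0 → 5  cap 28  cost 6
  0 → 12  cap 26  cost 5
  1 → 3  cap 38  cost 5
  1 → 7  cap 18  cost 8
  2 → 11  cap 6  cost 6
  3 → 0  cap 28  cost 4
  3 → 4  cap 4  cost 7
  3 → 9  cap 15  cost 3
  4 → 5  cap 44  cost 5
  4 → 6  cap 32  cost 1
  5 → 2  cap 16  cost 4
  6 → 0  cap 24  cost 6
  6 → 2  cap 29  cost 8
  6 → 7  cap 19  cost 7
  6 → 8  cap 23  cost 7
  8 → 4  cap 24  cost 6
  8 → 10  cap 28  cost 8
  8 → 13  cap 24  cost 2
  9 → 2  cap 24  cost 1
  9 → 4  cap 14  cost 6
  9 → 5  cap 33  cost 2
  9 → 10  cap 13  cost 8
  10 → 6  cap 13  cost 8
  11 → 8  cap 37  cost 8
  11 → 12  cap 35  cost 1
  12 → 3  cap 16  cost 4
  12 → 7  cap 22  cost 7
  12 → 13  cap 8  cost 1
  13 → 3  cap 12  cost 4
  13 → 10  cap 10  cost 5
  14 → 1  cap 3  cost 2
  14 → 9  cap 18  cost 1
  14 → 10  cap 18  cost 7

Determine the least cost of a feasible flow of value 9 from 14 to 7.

shortest-cost path #1: 14→1→7 push 3 @ unit cost 10 (adds 30)
shortest-cost path #2: 14→9→4→6→7 push 6 @ unit cost 15 (adds 90)
total cost = 120

Minimum cost for 9 units: 120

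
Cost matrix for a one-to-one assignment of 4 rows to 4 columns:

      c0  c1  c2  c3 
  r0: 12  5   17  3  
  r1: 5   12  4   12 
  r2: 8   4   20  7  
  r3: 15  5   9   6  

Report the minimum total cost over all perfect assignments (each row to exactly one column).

Minimum assignment cost: 20

optimal assignment: row0→col3 (cost 3), row1→col2 (cost 4), row2→col0 (cost 8), row3→col1 (cost 5)
total = 3 + 4 + 8 + 5 = 20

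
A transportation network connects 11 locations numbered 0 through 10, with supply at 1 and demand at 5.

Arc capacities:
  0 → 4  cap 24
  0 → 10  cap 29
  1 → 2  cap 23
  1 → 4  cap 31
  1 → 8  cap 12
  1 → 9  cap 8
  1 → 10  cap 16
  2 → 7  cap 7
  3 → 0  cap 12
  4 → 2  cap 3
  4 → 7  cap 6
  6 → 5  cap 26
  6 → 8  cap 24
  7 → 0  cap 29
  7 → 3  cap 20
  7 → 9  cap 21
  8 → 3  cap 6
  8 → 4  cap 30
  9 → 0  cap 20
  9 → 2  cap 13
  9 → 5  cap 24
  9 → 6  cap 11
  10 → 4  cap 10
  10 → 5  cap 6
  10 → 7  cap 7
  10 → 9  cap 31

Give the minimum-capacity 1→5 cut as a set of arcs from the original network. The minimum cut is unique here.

Min-cut arcs: {(9,5), (9,6), (10,5)} (total capacity 41)

augment #1: 1→9→5 push 8
augment #2: 1→10→5 push 6
augment #3: 1→10→9→5 push 10
augment #4: 1→2→7→9→5 push 6
augment #5: 1→2→7→9→6→5 push 1
augment #6: 1→4→7→9→6→5 push 6
augment #7: 1→8→3→0→10→9→6→5 push 4
max flow = 41; residual-reachable set from 1 gives S-side
cut edges (S→T): {(9,5), (9,6), (10,5)} total cap 41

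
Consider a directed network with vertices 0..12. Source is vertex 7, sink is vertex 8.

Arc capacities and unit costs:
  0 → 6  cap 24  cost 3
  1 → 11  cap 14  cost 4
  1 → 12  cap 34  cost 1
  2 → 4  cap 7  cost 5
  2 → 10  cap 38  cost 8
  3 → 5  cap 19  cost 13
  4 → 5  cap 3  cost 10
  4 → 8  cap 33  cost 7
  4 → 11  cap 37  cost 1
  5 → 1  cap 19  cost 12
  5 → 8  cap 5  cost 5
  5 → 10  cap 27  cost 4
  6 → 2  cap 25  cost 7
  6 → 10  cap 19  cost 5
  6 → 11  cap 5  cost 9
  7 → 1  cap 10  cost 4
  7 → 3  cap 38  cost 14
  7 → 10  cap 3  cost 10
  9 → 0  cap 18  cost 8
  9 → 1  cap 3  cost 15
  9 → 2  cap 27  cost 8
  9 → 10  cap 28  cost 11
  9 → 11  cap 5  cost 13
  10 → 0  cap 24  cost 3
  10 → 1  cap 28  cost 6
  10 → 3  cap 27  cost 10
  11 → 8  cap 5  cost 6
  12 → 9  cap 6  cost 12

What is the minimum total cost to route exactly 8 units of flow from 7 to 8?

Minimum cost for 8 units: 166

shortest-cost path #1: 7→1→11→8 push 5 @ unit cost 14 (adds 70)
shortest-cost path #2: 7→3→5→8 push 3 @ unit cost 32 (adds 96)
total cost = 166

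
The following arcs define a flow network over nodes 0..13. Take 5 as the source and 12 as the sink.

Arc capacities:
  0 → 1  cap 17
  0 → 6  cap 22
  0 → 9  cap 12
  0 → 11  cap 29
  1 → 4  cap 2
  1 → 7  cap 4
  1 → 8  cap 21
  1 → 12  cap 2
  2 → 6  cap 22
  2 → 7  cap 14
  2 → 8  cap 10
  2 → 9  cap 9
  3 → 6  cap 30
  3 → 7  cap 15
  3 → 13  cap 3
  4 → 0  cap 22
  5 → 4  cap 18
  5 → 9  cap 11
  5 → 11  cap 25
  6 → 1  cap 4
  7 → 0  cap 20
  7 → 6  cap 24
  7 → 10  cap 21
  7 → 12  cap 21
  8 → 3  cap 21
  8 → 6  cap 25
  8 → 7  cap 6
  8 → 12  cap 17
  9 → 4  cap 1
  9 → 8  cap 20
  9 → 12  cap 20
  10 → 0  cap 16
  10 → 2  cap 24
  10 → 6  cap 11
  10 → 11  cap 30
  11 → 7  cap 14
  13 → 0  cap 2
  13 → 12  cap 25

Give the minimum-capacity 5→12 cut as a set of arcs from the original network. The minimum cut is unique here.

augment #1: 5→9→12 push 11
augment #2: 5→11→7→12 push 14
augment #3: 5→4→0→1→12 push 2
augment #4: 5→4→0→9→12 push 9
augment #5: 5→4→0→1→7→12 push 4
augment #6: 5→4→0→1→8→12 push 3
max flow = 43; residual-reachable set from 5 gives S-side
cut edges (S→T): {(5,4), (5,9), (11,7)} total cap 43

Min-cut arcs: {(5,4), (5,9), (11,7)} (total capacity 43)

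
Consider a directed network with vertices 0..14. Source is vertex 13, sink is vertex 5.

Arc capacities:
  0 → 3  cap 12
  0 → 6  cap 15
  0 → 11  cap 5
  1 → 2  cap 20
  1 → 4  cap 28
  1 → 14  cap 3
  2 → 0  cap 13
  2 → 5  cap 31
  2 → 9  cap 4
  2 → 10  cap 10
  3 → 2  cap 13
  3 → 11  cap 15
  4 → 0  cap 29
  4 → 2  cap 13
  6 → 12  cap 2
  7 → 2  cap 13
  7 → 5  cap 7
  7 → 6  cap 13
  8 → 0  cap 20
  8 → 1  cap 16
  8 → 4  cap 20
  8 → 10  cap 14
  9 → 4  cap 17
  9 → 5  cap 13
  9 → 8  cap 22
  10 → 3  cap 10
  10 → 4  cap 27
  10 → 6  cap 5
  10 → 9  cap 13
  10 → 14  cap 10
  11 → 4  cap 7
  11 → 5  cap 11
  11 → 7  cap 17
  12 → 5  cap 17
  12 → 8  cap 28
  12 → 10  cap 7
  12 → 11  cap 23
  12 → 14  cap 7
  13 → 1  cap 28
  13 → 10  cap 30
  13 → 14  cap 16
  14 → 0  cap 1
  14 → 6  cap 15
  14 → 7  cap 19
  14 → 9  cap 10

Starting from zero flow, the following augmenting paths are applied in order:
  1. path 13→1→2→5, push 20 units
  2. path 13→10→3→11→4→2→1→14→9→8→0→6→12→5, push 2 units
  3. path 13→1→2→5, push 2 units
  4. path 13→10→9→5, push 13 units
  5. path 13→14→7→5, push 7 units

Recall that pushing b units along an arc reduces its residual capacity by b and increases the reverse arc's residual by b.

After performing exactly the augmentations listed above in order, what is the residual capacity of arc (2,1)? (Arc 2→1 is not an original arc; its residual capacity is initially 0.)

Residual capacity of (2,1): 20

after path 1 (13→1→2→5, push 20): res(2,1)=20
after path 2 (13→10→3→11→4→2→1→14→9→8→0→6→12→5, push 2): res(2,1)=18
after path 3 (13→1→2→5, push 2): res(2,1)=20
after path 4 (13→10→9→5, push 13): res(2,1)=20
after path 5 (13→14→7→5, push 7): res(2,1)=20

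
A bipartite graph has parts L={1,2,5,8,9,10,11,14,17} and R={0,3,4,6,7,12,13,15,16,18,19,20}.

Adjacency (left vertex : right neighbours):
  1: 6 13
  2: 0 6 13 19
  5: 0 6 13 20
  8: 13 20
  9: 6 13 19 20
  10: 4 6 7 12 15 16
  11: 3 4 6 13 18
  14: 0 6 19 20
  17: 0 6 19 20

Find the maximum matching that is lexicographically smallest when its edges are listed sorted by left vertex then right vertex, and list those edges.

Lex-smallest maximum matching: {(1,6), (2,0), (5,13), (8,20), (9,19), (10,4), (11,3)}

|M| = 7 (so the lex-smallest maximum matching has 7 edges)
process left vertices in ascending order; for each, take the smallest-labelled available neighbour that still permits 7 edges overall, or leave it unmatched if none does
lex-smallest matching: {1-6, 2-0, 5-13, 8-20, 9-19, 10-4, 11-3}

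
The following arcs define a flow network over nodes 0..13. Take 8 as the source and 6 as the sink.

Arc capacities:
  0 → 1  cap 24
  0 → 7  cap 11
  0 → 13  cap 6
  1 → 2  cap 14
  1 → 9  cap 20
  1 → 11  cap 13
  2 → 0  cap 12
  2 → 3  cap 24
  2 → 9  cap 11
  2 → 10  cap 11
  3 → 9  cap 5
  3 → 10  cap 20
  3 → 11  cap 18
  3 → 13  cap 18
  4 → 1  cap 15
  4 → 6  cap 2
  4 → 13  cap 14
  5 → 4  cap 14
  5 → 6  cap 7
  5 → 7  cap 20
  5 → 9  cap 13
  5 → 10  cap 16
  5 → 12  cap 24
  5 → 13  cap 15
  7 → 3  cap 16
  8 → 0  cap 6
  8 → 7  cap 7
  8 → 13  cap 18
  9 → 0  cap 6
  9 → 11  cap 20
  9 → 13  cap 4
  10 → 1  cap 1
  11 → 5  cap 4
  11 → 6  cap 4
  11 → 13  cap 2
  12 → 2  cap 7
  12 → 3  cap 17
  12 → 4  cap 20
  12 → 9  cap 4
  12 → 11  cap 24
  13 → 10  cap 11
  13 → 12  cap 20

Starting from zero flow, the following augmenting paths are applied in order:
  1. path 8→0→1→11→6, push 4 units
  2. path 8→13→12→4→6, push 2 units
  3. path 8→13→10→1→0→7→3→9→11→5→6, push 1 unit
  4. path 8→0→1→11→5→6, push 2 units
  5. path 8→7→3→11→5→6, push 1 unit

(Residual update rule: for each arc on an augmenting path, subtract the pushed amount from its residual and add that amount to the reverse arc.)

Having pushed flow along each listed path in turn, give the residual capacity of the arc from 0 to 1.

after path 1 (8→0→1→11→6, push 4): res(0,1)=20
after path 2 (8→13→12→4→6, push 2): res(0,1)=20
after path 3 (8→13→10→1→0→7→3→9→11→5→6, push 1): res(0,1)=21
after path 4 (8→0→1→11→5→6, push 2): res(0,1)=19
after path 5 (8→7→3→11→5→6, push 1): res(0,1)=19

Residual capacity of (0,1): 19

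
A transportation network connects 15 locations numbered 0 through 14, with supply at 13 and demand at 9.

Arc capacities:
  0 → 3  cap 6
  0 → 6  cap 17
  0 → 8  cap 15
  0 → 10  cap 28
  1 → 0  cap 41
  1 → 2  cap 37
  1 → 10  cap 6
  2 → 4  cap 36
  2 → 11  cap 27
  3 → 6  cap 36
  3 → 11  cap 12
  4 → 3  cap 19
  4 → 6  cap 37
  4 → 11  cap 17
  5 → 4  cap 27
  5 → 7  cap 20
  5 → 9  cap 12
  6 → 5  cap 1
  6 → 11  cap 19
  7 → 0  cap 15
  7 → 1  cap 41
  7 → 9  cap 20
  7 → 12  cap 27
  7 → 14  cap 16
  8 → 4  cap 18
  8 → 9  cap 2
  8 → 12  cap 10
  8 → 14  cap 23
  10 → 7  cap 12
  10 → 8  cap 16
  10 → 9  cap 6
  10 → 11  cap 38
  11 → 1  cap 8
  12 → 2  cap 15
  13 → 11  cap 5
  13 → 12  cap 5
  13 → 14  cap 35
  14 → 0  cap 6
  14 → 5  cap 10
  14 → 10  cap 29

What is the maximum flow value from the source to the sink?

Maximum flow value: 31

augment #1: 13→14→5→9 bottleneck 10, total now 10
augment #2: 13→14→10→9 bottleneck 6, total now 16
augment #3: 13→14→0→8→9 bottleneck 2, total now 18
augment #4: 13→14→10→7→9 bottleneck 12, total now 30
augment #5: 13→14→0→6→5→9 bottleneck 1, total now 31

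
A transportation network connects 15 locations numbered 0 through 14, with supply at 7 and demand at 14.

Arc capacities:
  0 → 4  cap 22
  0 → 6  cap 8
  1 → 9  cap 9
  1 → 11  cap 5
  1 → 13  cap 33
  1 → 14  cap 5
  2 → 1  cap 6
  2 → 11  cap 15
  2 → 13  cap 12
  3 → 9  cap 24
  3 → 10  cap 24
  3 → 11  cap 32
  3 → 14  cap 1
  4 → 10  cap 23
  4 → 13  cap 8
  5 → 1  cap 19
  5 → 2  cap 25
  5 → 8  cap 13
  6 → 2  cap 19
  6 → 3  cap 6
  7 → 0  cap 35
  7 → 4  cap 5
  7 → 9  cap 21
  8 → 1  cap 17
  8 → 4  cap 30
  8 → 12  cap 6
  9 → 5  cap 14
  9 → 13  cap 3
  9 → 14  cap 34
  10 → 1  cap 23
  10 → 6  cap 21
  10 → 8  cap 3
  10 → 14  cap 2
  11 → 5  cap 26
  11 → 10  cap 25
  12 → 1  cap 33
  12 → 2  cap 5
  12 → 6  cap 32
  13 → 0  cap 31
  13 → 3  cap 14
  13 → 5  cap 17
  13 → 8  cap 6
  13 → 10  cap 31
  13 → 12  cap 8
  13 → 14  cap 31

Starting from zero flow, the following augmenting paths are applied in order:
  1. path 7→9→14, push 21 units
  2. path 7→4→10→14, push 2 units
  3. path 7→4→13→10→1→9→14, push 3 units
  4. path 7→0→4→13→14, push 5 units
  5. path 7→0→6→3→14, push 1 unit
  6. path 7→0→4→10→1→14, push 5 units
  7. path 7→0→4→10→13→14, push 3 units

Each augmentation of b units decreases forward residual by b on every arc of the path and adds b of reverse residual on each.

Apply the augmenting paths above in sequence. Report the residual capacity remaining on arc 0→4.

Residual capacity of (0,4): 9

after path 1 (7→9→14, push 21): res(0,4)=22
after path 2 (7→4→10→14, push 2): res(0,4)=22
after path 3 (7→4→13→10→1→9→14, push 3): res(0,4)=22
after path 4 (7→0→4→13→14, push 5): res(0,4)=17
after path 5 (7→0→6→3→14, push 1): res(0,4)=17
after path 6 (7→0→4→10→1→14, push 5): res(0,4)=12
after path 7 (7→0→4→10→13→14, push 3): res(0,4)=9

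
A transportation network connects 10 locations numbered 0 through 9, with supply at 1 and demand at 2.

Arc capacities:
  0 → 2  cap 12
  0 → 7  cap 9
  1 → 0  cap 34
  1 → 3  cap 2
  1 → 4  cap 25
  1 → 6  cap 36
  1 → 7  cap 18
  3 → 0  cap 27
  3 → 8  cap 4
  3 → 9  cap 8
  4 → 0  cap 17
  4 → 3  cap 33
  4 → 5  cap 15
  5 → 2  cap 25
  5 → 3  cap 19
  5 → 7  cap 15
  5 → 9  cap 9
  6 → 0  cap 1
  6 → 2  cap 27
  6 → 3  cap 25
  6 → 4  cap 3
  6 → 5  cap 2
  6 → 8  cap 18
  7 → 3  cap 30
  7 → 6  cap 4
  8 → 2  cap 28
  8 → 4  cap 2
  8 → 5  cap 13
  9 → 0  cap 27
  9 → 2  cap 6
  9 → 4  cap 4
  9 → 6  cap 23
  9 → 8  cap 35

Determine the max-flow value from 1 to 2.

augment #1: 1→0→2 bottleneck 12, total now 12
augment #2: 1→6→2 bottleneck 27, total now 39
augment #3: 1→3→8→2 bottleneck 2, total now 41
augment #4: 1→4→5→2 bottleneck 15, total now 56
augment #5: 1→6→5→2 bottleneck 2, total now 58
augment #6: 1→6→8→2 bottleneck 7, total now 65
augment #7: 1→4→3→8→2 bottleneck 2, total now 67
augment #8: 1→4→3→9→2 bottleneck 6, total now 73
augment #9: 1→7→6→8→2 bottleneck 4, total now 77
augment #10: 1→4→3→9→8→2 bottleneck 2, total now 79

Maximum flow value: 79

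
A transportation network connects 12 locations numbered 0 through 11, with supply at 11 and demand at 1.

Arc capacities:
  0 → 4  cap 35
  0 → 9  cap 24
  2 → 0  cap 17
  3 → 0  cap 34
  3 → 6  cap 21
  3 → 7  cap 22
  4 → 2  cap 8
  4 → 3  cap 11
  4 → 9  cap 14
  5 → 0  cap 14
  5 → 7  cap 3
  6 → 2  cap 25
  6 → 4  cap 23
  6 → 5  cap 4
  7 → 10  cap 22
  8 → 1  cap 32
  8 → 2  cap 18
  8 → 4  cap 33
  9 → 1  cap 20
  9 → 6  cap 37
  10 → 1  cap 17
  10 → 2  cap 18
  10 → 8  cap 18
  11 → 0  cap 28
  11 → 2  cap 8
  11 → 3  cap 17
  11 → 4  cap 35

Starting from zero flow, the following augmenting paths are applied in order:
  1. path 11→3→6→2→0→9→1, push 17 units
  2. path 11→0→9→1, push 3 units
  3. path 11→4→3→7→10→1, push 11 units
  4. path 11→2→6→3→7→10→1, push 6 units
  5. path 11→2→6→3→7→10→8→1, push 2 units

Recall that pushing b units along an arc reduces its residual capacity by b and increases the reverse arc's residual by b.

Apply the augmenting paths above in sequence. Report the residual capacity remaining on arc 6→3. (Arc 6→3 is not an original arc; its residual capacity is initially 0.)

Residual capacity of (6,3): 9

after path 1 (11→3→6→2→0→9→1, push 17): res(6,3)=17
after path 2 (11→0→9→1, push 3): res(6,3)=17
after path 3 (11→4→3→7→10→1, push 11): res(6,3)=17
after path 4 (11→2→6→3→7→10→1, push 6): res(6,3)=11
after path 5 (11→2→6→3→7→10→8→1, push 2): res(6,3)=9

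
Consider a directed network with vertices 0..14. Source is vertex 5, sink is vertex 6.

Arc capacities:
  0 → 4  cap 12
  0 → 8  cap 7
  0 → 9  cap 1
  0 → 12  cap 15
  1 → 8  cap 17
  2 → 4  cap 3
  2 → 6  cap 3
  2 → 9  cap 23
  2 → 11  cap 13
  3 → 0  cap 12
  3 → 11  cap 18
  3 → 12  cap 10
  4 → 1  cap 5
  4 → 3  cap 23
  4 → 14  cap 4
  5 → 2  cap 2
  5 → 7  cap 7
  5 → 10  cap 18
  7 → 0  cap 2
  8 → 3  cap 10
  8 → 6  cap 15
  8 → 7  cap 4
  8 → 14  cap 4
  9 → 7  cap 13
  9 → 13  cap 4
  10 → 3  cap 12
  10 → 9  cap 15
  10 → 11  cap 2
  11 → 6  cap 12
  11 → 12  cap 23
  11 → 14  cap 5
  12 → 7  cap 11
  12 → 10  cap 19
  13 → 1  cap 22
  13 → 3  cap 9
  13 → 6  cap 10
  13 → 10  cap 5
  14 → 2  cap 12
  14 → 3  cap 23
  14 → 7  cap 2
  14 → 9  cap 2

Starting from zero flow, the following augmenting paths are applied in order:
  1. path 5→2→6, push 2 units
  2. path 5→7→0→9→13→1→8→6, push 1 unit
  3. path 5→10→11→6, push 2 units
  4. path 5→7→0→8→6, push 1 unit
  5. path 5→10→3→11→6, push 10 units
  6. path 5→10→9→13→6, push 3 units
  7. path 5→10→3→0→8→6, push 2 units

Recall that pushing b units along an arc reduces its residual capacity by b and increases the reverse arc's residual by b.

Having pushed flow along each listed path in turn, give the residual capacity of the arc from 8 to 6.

Residual capacity of (8,6): 11

after path 1 (5→2→6, push 2): res(8,6)=15
after path 2 (5→7→0→9→13→1→8→6, push 1): res(8,6)=14
after path 3 (5→10→11→6, push 2): res(8,6)=14
after path 4 (5→7→0→8→6, push 1): res(8,6)=13
after path 5 (5→10→3→11→6, push 10): res(8,6)=13
after path 6 (5→10→9→13→6, push 3): res(8,6)=13
after path 7 (5→10→3→0→8→6, push 2): res(8,6)=11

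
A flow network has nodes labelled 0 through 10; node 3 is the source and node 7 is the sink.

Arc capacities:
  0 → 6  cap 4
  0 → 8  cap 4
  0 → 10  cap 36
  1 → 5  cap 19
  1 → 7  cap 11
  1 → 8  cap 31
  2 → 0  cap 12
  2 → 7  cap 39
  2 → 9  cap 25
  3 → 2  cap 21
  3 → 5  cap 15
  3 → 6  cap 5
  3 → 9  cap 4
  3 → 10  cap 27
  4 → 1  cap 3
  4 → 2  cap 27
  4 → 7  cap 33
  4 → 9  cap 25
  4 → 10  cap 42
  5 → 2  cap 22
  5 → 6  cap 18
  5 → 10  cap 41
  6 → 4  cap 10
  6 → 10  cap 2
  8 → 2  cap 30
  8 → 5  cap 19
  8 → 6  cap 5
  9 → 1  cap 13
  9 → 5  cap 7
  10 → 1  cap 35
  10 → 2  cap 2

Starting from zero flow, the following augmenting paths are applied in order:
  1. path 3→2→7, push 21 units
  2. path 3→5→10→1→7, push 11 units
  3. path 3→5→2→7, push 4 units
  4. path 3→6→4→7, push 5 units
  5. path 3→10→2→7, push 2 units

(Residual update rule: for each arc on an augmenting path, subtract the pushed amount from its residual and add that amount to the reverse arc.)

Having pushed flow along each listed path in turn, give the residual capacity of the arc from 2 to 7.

after path 1 (3→2→7, push 21): res(2,7)=18
after path 2 (3→5→10→1→7, push 11): res(2,7)=18
after path 3 (3→5→2→7, push 4): res(2,7)=14
after path 4 (3→6→4→7, push 5): res(2,7)=14
after path 5 (3→10→2→7, push 2): res(2,7)=12

Residual capacity of (2,7): 12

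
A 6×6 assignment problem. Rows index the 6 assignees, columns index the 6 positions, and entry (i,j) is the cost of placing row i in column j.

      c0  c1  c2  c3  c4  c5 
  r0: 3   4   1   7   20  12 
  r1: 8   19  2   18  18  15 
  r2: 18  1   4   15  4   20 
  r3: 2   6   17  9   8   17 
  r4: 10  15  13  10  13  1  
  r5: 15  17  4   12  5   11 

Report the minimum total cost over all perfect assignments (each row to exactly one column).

optimal assignment: row0→col3 (cost 7), row1→col2 (cost 2), row2→col1 (cost 1), row3→col0 (cost 2), row4→col5 (cost 1), row5→col4 (cost 5)
total = 7 + 2 + 1 + 2 + 1 + 5 = 18

Minimum assignment cost: 18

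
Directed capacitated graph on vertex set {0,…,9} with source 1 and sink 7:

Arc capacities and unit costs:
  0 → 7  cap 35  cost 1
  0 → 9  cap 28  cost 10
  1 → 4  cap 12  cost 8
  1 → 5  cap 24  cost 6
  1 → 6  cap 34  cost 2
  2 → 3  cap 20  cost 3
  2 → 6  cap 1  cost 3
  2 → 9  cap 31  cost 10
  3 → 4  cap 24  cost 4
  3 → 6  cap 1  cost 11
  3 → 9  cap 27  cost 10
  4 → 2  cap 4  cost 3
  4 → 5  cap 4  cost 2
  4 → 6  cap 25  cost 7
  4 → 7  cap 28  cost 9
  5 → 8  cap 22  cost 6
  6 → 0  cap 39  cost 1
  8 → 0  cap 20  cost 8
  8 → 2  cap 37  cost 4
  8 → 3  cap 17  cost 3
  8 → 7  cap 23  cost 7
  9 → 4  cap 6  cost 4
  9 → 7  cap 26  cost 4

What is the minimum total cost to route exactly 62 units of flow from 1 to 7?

Minimum cost for 62 units: 643

shortest-cost path #1: 1→6→0→7 push 34 @ unit cost 4 (adds 136)
shortest-cost path #2: 1→4→2→6→0→7 push 1 @ unit cost 16 (adds 16)
shortest-cost path #3: 1→4→7 push 11 @ unit cost 17 (adds 187)
shortest-cost path #4: 1→5→8→7 push 16 @ unit cost 19 (adds 304)
total cost = 643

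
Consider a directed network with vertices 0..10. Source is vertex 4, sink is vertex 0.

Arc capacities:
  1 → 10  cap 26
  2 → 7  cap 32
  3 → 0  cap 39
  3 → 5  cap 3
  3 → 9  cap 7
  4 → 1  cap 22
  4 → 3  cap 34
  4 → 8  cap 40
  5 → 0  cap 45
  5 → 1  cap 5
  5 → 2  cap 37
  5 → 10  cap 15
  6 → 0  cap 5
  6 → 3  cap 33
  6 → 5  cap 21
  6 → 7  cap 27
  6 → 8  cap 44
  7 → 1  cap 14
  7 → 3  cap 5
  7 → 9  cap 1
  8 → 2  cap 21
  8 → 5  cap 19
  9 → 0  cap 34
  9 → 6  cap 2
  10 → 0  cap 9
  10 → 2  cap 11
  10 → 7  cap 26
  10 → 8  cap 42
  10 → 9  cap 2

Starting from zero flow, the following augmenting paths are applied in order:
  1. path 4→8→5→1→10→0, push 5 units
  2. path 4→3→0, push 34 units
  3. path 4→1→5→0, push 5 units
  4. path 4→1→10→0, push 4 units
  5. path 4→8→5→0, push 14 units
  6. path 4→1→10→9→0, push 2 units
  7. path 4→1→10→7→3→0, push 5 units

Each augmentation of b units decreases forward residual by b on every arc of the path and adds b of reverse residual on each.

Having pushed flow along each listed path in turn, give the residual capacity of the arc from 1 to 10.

Residual capacity of (1,10): 10

after path 1 (4→8→5→1→10→0, push 5): res(1,10)=21
after path 2 (4→3→0, push 34): res(1,10)=21
after path 3 (4→1→5→0, push 5): res(1,10)=21
after path 4 (4→1→10→0, push 4): res(1,10)=17
after path 5 (4→8→5→0, push 14): res(1,10)=17
after path 6 (4→1→10→9→0, push 2): res(1,10)=15
after path 7 (4→1→10→7→3→0, push 5): res(1,10)=10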